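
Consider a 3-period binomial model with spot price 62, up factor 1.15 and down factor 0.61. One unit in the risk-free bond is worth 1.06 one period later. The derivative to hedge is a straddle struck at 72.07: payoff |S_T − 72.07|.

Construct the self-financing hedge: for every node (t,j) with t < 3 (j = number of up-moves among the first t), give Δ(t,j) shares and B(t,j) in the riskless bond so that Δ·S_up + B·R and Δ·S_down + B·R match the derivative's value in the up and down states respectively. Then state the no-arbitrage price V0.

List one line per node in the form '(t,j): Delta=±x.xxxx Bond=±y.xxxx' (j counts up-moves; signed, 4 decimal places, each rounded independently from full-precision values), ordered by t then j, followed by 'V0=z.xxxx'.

The replicating-portfolio and risk-neutral prices coincide; use p* = (1.06−0.61)/(1.15−0.61) = 0.8333 for the latter.
Terminal payoffs: V(3,0)=57.9972, V(3,1)=45.5393, V(3,2)=22.0530, V(3,3)=22.2242
(2,0): S=23.0702. Δ = (V_up−V_dn)/(S_up−S_dn) = (45.5393−57.9972)/(26.5307−14.0728) = -1.0000. V = [p*·45.5393 + (1−p*)·57.9972]/1.06 = 44.9204. B = V − Δ·S = 67.9906.
(2,1): S=43.4930. Δ = (V_up−V_dn)/(S_up−S_dn) = (22.0530−45.5393)/(50.0169−26.5307) = -1.0000. V = [p*·22.0530 + (1−p*)·45.5393]/1.06 = 24.4976. B = V − Δ·S = 67.9906.
(2,2): S=81.9950. Δ = (V_up−V_dn)/(S_up−S_dn) = (22.2242−22.0530)/(94.2942−50.0169) = 0.0039. V = [p*·22.2242 + (1−p*)·22.0530]/1.06 = 20.9394. B = V − Δ·S = 20.6223.
(1,0): S=37.8200. Δ = (V_up−V_dn)/(S_up−S_dn) = (24.4976−44.9204)/(43.4930−23.0702) = -1.0000. V = [p*·24.4976 + (1−p*)·44.9204]/1.06 = 26.3220. B = V − Δ·S = 64.1420.
(1,1): S=71.3000. Δ = (V_up−V_dn)/(S_up−S_dn) = (20.9394−24.4976)/(81.9950−43.4930) = -0.0924. V = [p*·20.9394 + (1−p*)·24.4976]/1.06 = 20.3136. B = V − Δ·S = 26.9029.
(0,0): S=62.0000. Δ = (V_up−V_dn)/(S_up−S_dn) = (20.3136−26.3220)/(71.3000−37.8200) = -0.1795. V = [p*·20.3136 + (1−p*)·26.3220]/1.06 = 20.1085. B = V − Δ·S = 31.2353.
The time-0 hedge costs 20.1085, which is the no-arbitrage price.

(0,0): Delta=-0.1795 Bond=31.2353
(1,0): Delta=-1.0000 Bond=64.1420
(1,1): Delta=-0.0924 Bond=26.9029
(2,0): Delta=-1.0000 Bond=67.9906
(2,1): Delta=-1.0000 Bond=67.9906
(2,2): Delta=0.0039 Bond=20.6223
V0=20.1085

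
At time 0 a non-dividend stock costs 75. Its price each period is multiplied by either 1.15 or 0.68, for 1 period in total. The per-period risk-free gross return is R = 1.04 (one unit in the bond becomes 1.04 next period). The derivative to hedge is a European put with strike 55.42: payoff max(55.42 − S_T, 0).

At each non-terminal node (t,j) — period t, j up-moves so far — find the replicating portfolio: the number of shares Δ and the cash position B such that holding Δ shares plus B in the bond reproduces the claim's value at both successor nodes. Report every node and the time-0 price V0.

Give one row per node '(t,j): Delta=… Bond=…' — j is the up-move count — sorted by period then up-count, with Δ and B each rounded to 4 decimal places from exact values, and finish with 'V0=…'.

Risk-neutral probability p* = (R−d)/(u−d) = (1.04−0.68)/(1.15−0.68) = 0.7660.
At expiry t=1: V(1,0)=4.4200, V(1,1)=0.0000
(0,0): S=75.0000. Δ = (V_up−V_dn)/(S_up−S_dn) = (0.0000−4.4200)/(86.2500−51.0000) = -0.1254. V = [p*·0.0000 + (1−p*)·4.4200]/1.04 = 0.9947. B = V − Δ·S = 10.3989.
Root portfolio cost Δ·75+B reproduces V0=0.9947.

(0,0): Delta=-0.1254 Bond=10.3989
V0=0.9947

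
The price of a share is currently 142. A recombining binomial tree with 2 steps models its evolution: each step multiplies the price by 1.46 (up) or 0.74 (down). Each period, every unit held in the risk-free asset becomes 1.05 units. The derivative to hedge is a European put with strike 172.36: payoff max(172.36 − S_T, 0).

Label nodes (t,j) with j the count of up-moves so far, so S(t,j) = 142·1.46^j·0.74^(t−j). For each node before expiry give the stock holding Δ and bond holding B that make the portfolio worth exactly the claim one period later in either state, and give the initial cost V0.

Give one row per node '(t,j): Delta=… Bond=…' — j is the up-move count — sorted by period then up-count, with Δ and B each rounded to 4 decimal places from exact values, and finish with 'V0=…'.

Risk-neutral probability p* = (R−d)/(u−d) = (1.05−0.74)/(1.46−0.74) = 0.4306.
Payoff layer (t=2): V(2,0)=94.6008, V(2,1)=18.9432, V(2,2)=0.0000
Node (1,0) S=105.0800: V=(p*·18.9432+(1−p*)·94.6008)/1.05=59.0724; Δ=(18.9432−94.6008)/(153.4168−77.7592)=-1.0000; B=V−Δ·S=164.1524
Node (1,1) S=207.3200: V=(p*·0.0000+(1−p*)·18.9432)/1.05=10.2734; Δ=(0.0000−18.9432)/(302.6872−153.4168)=-0.1269; B=V−Δ·S=36.5834
Node (0,0) S=142.0000: V=(p*·10.2734+(1−p*)·59.0724)/1.05=36.2493; Δ=(10.2734−59.0724)/(207.3200−105.0800)=-0.4773; B=V−Δ·S=104.0256
Each (Δ,B) replicates both successor values, so the strategy is self-financing and V0 is arbitrage-free.

(0,0): Delta=-0.4773 Bond=104.0256
(1,0): Delta=-1.0000 Bond=164.1524
(1,1): Delta=-0.1269 Bond=36.5834
V0=36.2493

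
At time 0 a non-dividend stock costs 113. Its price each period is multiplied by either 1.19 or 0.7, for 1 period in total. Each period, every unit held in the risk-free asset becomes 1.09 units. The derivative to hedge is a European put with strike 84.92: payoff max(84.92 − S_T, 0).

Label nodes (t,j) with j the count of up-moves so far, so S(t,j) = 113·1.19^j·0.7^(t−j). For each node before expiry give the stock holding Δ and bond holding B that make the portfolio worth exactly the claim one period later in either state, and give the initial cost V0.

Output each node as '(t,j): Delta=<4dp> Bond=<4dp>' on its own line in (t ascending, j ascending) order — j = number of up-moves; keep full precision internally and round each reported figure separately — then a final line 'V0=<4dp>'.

(0,0): Delta=-0.1051 Bond=12.9672
V0=1.0897

Since d<R<u, set p* = (R−d)/(u−d) = 0.7959; price each node as the discounted p*-expectation of its children.
Terminal payoffs: V(1,0)=5.8200, V(1,1)=0.0000
  t=0,j=0: stock 113.0000 → up 134.4700 (V=0.0000), down 79.1000 (V=5.8200). Price 1.0897; hedge Δ=-0.1051, bond B=12.9672.
Each (Δ,B) replicates both successor values, so the strategy is self-financing and V0 is arbitrage-free.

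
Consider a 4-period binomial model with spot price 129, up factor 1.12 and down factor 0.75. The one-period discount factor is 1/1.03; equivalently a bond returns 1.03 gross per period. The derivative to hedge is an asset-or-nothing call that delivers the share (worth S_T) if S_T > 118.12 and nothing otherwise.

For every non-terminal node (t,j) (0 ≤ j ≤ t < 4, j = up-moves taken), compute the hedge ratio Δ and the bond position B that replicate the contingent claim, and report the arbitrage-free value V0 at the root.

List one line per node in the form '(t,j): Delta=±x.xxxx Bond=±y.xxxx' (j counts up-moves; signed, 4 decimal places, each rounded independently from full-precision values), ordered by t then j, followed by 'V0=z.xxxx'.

The replicating-portfolio and risk-neutral prices coincide; use p* = (1.03−0.75)/(1.12−0.75) = 0.7568 for the latter.
At expiry t=4: V(4,0)=0.0000, V(4,1)=0.0000, V(4,2)=0.0000, V(4,3)=135.9268, V(4,4)=202.9840
Node (3,0) S=54.4219: V=(p*·0.0000+(1−p*)·0.0000)/1.03=0.0000; Δ=(0.0000−0.0000)/(60.9525−40.8164)=0.0000; B=V−Δ·S=0.0000
Node (3,1) S=81.2700: V=(p*·0.0000+(1−p*)·0.0000)/1.03=0.0000; Δ=(0.0000−0.0000)/(91.0224−60.9525)=0.0000; B=V−Δ·S=0.0000
Node (3,2) S=121.3632: V=(p*·135.9268+(1−p*)·0.0000)/1.03=99.8675; Δ=(135.9268−0.0000)/(135.9268−91.0224)=3.0270; B=V−Δ·S=-267.5022
Node (3,3) S=181.2357: V=(p*·202.9840+(1−p*)·135.9268)/1.03=181.2357; Δ=(202.9840−135.9268)/(202.9840−135.9268)=1.0000; B=V−Δ·S=0.0000
Node (2,0) S=72.5625: V=(p*·0.0000+(1−p*)·0.0000)/1.03=0.0000; Δ=(0.0000−0.0000)/(81.2700−54.4219)=0.0000; B=V−Δ·S=0.0000
Node (2,1) S=108.3600: V=(p*·99.8675+(1−p*)·0.0000)/1.03=73.3742; Δ=(99.8675−0.0000)/(121.3632−81.2700)=2.4909; B=V−Δ·S=-196.5380
Node (2,2) S=161.8176: V=(p*·181.2357+(1−p*)·99.8675)/1.03=156.7412; Δ=(181.2357−99.8675)/(181.2357−121.3632)=1.3590; B=V−Δ·S=-63.1729
Node (1,0) S=96.7500: V=(p*·73.3742+(1−p*)·0.0000)/1.03=53.9091; Δ=(73.3742−0.0000)/(108.3600−72.5625)=2.0497; B=V−Δ·S=-144.3994
Node (1,1) S=144.4800: V=(p*·156.7412+(1−p*)·73.3742)/1.03=132.4881; Δ=(156.7412−73.3742)/(161.8176−108.3600)=1.5595; B=V−Δ·S=-92.8282
Node (0,0) S=129.0000: V=(p*·132.4881+(1−p*)·53.9091)/1.03=110.0721; Δ=(132.4881−53.9091)/(144.4800−96.7500)=1.6463; B=V−Δ·S=-102.3035
Each (Δ,B) replicates both successor values, so the strategy is self-financing and V0 is arbitrage-free.

(0,0): Delta=1.6463 Bond=-102.3035
(1,0): Delta=2.0497 Bond=-144.3994
(1,1): Delta=1.5595 Bond=-92.8282
(2,0): Delta=0.0000 Bond=0.0000
(2,1): Delta=2.4909 Bond=-196.5380
(2,2): Delta=1.3590 Bond=-63.1729
(3,0): Delta=0.0000 Bond=0.0000
(3,1): Delta=0.0000 Bond=0.0000
(3,2): Delta=3.0270 Bond=-267.5022
(3,3): Delta=1.0000 Bond=0.0000
V0=110.0721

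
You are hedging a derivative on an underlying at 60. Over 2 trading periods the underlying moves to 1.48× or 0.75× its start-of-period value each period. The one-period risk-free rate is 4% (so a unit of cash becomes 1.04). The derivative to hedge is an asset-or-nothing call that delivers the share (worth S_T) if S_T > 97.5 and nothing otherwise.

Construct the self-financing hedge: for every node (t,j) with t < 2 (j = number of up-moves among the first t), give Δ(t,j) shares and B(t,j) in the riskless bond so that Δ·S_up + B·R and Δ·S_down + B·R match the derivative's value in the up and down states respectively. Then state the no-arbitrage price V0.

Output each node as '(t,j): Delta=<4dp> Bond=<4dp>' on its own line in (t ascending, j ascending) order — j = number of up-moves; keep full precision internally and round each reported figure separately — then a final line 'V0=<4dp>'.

(0,0): Delta=1.1462 Bond=-49.5931
(1,0): Delta=0.0000 Bond=0.0000
(1,1): Delta=2.0274 Bond=-129.8314
V0=19.1760

Since d<R<u, set p* = (R−d)/(u−d) = 0.3973; price each node as the discounted p*-expectation of its children.
Payoff layer (t=2): V(2,0)=0.0000, V(2,1)=0.0000, V(2,2)=131.4240
(1,0): S=45.0000. Δ = (V_up−V_dn)/(S_up−S_dn) = (0.0000−0.0000)/(66.6000−33.7500) = 0.0000. V = [p*·0.0000 + (1−p*)·0.0000]/1.04 = 0.0000. B = V − Δ·S = 0.0000.
(1,1): S=88.8000. Δ = (V_up−V_dn)/(S_up−S_dn) = (131.4240−0.0000)/(131.4240−66.6000) = 2.0274. V = [p*·131.4240 + (1−p*)·0.0000]/1.04 = 50.2015. B = V − Δ·S = -129.8314.
(0,0): S=60.0000. Δ = (V_up−V_dn)/(S_up−S_dn) = (50.2015−0.0000)/(88.8000−45.0000) = 1.1462. V = [p*·50.2015 + (1−p*)·0.0000]/1.04 = 19.1760. B = V − Δ·S = -49.5931.
Check: Δ(0,0)·S0 + B(0,0) = 19.1760 = V0.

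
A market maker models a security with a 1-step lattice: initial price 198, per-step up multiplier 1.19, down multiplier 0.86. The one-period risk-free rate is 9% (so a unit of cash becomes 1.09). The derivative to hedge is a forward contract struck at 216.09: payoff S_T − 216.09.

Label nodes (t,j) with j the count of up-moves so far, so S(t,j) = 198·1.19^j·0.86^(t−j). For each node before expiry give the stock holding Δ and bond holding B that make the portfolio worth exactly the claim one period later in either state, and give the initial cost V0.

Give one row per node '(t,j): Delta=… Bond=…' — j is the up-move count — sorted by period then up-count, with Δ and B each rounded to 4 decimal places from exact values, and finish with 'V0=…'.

Since d<R<u, set p* = (R−d)/(u−d) = 0.6970; price each node as the discounted p*-expectation of its children.
Terminal values V(1,·): V(1,0)=-45.8100, V(1,1)=19.5300
(0,0): S=198.0000. Δ = (V_up−V_dn)/(S_up−S_dn) = (19.5300−-45.8100)/(235.6200−170.2800) = 1.0000. V = [p*·19.5300 + (1−p*)·-45.8100]/1.09 = -0.2477. B = V − Δ·S = -198.2477.
Each (Δ,B) replicates both successor values, so the strategy is self-financing and V0 is arbitrage-free.

(0,0): Delta=1.0000 Bond=-198.2477
V0=-0.2477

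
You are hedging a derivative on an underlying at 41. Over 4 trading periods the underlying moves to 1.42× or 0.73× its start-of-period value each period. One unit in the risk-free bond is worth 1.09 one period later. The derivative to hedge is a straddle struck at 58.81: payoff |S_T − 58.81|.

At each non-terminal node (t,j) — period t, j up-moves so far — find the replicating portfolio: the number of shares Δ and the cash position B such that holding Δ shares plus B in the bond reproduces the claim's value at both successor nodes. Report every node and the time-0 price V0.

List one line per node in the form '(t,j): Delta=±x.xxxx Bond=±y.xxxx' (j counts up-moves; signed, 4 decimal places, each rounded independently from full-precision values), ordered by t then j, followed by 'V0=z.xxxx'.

Risk-neutral probability p* = (R−d)/(u−d) = (1.09−0.73)/(1.42−0.73) = 0.5217.
Payoff layer (t=4): V(4,0)=47.1667, V(4,1)=36.1614, V(4,2)=14.7539, V(4,3)=26.8882, V(4,4)=107.8906
  t=3,j=0: stock 15.9497 → up 22.6486 (V=36.1614), down 11.6433 (V=47.1667). Price 38.0044; hedge Δ=-1.0000, bond B=53.9541.
  t=3,j=1: stock 31.0254 → up 44.0561 (V=14.7539), down 22.6486 (V=36.1614). Price 22.9287; hedge Δ=-1.0000, bond B=53.9541.
  t=3,j=2: stock 60.3509 → up 85.6982 (V=26.8882), down 44.0561 (V=14.7539). Price 19.3439; hedge Δ=0.2914, bond B=1.7579.
  t=3,j=3: stock 117.3948 → up 166.7006 (V=107.8906), down 85.6982 (V=26.8882). Price 63.4407; hedge Δ=1.0000, bond B=-53.9541.
  t=2,j=0: stock 21.8489 → up 31.0254 (V=22.9287), down 15.9497 (V=38.0044). Price 27.6503; hedge Δ=-1.0000, bond B=49.4992.
  t=2,j=1: stock 42.5006 → up 60.3509 (V=19.3439), down 31.0254 (V=22.9287). Price 19.3196; hedge Δ=-0.1222, bond B=24.5150.
  t=2,j=2: stock 82.6724 → up 117.3948 (V=63.4407), down 60.3509 (V=19.3439). Price 38.8540; hedge Δ=0.7730, bond B=-25.0544.
  t=1,j=0: stock 29.9300 → up 42.5006 (V=19.3196), down 21.8489 (V=27.6503). Price 21.3797; hedge Δ=-0.4034, bond B=33.4532.
  t=1,j=1: stock 58.2200 → up 82.6724 (V=38.8540), down 42.5006 (V=19.3196). Price 27.0748; hedge Δ=0.4863, bond B=-1.2360.
  t=0,j=0: stock 41.0000 → up 58.2200 (V=27.0748), down 29.9300 (V=21.3797). Price 22.3404; hedge Δ=0.2013, bond B=14.0866.
Check: Δ(0,0)·S0 + B(0,0) = 22.3404 = V0.

(0,0): Delta=0.2013 Bond=14.0866
(1,0): Delta=-0.4034 Bond=33.4532
(1,1): Delta=0.4863 Bond=-1.2360
(2,0): Delta=-1.0000 Bond=49.4992
(2,1): Delta=-0.1222 Bond=24.5150
(2,2): Delta=0.7730 Bond=-25.0544
(3,0): Delta=-1.0000 Bond=53.9541
(3,1): Delta=-1.0000 Bond=53.9541
(3,2): Delta=0.2914 Bond=1.7579
(3,3): Delta=1.0000 Bond=-53.9541
V0=22.3404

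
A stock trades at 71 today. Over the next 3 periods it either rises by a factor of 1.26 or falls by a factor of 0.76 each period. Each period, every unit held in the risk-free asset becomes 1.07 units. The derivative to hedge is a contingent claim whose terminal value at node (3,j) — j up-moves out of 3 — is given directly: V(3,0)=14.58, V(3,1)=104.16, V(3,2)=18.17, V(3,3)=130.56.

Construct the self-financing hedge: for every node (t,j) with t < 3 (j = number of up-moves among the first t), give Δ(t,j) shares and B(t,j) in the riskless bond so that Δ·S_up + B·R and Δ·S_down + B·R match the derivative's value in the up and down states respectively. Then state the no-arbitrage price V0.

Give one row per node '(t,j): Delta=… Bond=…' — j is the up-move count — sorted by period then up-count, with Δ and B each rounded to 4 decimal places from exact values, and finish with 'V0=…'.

Under the risk-neutral measure, an up-move has probability p* = (R−d)/(u−d) = 0.6200 and values discount at R = 1.07.
Payoff layer (t=3): V(3,0)=14.5800, V(3,1)=104.1600, V(3,2)=18.1700, V(3,3)=130.5600
  t=2,j=0: stock 41.0096 → up 51.6721 (V=104.1600), down 31.1673 (V=14.5800). Price 65.5323; hedge Δ=4.3687, bond B=-113.6277.
  t=2,j=1: stock 67.9896 → up 85.6669 (V=18.1700), down 51.6721 (V=104.1600). Price 47.5198; hedge Δ=-2.5295, bond B=219.4998.
  t=2,j=2: stock 112.7196 → up 142.0267 (V=130.5600), down 85.6669 (V=18.1700). Price 82.1045; hedge Δ=1.9942, bond B=-142.6755.
  t=1,j=0: stock 53.9600 → up 67.9896 (V=47.5198), down 41.0096 (V=65.5323). Price 50.8080; hedge Δ=-0.6676, bond B=86.8331.
  t=1,j=1: stock 89.4600 → up 112.7196 (V=82.1045), down 67.9896 (V=47.5198). Price 64.4508; hedge Δ=0.7732, bond B=-4.7186.
  t=0,j=0: stock 71.0000 → up 89.4600 (V=64.4508), down 53.9600 (V=50.8080). Price 55.3893; hedge Δ=0.3843, bond B=28.1038.
The time-0 hedge costs 55.3893, which is the no-arbitrage price.

(0,0): Delta=0.3843 Bond=28.1038
(1,0): Delta=-0.6676 Bond=86.8331
(1,1): Delta=0.7732 Bond=-4.7186
(2,0): Delta=4.3687 Bond=-113.6277
(2,1): Delta=-2.5295 Bond=219.4998
(2,2): Delta=1.9942 Bond=-142.6755
V0=55.3893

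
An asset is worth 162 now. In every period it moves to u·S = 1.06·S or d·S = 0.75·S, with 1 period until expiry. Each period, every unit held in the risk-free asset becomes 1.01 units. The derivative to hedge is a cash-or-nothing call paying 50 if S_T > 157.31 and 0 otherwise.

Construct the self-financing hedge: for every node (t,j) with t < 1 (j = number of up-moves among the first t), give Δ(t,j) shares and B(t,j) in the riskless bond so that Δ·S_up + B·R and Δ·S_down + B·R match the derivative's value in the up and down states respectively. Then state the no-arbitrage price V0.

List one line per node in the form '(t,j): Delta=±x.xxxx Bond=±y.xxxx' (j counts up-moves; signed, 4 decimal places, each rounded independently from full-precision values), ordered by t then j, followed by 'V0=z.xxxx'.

(0,0): Delta=0.9956 Bond=-119.7700
V0=41.5203

Since d<R<u, set p* = (R−d)/(u−d) = 0.8387; price each node as the discounted p*-expectation of its children.
Payoff layer (t=1): V(1,0)=0.0000, V(1,1)=50.0000
(0,0): S=162.0000. Δ = (V_up−V_dn)/(S_up−S_dn) = (50.0000−0.0000)/(171.7200−121.5000) = 0.9956. V = [p*·50.0000 + (1−p*)·0.0000]/1.01 = 41.5203. B = V − Δ·S = -119.7700.
Each (Δ,B) replicates both successor values, so the strategy is self-financing and V0 is arbitrage-free.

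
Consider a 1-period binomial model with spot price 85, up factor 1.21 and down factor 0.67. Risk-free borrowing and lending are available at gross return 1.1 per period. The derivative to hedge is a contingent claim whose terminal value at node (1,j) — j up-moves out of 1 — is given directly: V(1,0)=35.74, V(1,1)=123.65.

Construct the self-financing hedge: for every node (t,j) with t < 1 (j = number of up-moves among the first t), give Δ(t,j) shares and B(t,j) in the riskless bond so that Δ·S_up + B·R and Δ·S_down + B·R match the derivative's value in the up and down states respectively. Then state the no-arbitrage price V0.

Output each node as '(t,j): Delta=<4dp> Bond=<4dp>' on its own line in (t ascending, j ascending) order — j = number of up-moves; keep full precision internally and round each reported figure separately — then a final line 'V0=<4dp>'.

Risk-neutral probability p* = (R−d)/(u−d) = (1.1−0.67)/(1.21−0.67) = 0.7963.
Terminal values V(1,·): V(1,0)=35.7400, V(1,1)=123.6500
  t=0,j=0: stock 85.0000 → up 102.8500 (V=123.6500), down 56.9500 (V=35.7400). Price 96.1295; hedge Δ=1.9153, bond B=-66.6668.
Root portfolio cost Δ·85+B reproduces V0=96.1295.

(0,0): Delta=1.9153 Bond=-66.6668
V0=96.1295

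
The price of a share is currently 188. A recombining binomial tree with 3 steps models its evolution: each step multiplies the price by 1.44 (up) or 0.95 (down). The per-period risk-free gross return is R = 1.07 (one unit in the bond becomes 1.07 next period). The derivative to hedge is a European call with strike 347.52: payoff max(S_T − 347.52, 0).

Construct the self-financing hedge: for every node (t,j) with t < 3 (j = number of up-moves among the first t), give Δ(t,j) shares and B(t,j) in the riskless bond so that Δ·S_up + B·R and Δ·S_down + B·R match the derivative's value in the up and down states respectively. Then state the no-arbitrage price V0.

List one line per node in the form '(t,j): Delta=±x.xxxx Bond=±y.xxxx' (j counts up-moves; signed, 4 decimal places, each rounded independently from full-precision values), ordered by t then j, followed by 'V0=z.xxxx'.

(0,0): Delta=0.1887 Bond=-30.3737
(1,0): Delta=0.0597 Bond=-9.4658
(1,1): Delta=0.4510 Bond=-103.5218
(2,0): Delta=0.0000 Bond=0.0000
(2,1): Delta=0.1811 Bond=-41.3575
(2,2): Delta=1.0000 Bond=-324.7850
V0=5.0953

Since d<R<u, set p* = (R−d)/(u−d) = 0.2449; price each node as the discounted p*-expectation of its children.
At expiry t=3: V(3,0)=0.0000, V(3,1)=0.0000, V(3,2)=22.8250, V(3,3)=213.8450
Node (2,0) S=169.6700: V=(p*·0.0000+(1−p*)·0.0000)/1.07=0.0000; Δ=(0.0000−0.0000)/(244.3248−161.1865)=0.0000; B=V−Δ·S=0.0000
Node (2,1) S=257.1840: V=(p*·22.8250+(1−p*)·0.0000)/1.07=5.2241; Δ=(22.8250−0.0000)/(370.3450−244.3248)=0.1811; B=V−Δ·S=-41.3575
Node (2,2) S=389.8368: V=(p*·213.8450+(1−p*)·22.8250)/1.07=65.0518; Δ=(213.8450−22.8250)/(561.3650−370.3450)=1.0000; B=V−Δ·S=-324.7850
Node (1,0) S=178.6000: V=(p*·5.2241+(1−p*)·0.0000)/1.07=1.1957; Δ=(5.2241−0.0000)/(257.1840−169.6700)=0.0597; B=V−Δ·S=-9.4658
Node (1,1) S=270.7200: V=(p*·65.0518+(1−p*)·5.2241)/1.07=18.5755; Δ=(65.0518−5.2241)/(389.8368−257.1840)=0.4510; B=V−Δ·S=-103.5218
Node (0,0) S=188.0000: V=(p*·18.5755+(1−p*)·1.1957)/1.07=5.0953; Δ=(18.5755−1.1957)/(270.7200−178.6000)=0.1887; B=V−Δ·S=-30.3737
Each (Δ,B) replicates both successor values, so the strategy is self-financing and V0 is arbitrage-free.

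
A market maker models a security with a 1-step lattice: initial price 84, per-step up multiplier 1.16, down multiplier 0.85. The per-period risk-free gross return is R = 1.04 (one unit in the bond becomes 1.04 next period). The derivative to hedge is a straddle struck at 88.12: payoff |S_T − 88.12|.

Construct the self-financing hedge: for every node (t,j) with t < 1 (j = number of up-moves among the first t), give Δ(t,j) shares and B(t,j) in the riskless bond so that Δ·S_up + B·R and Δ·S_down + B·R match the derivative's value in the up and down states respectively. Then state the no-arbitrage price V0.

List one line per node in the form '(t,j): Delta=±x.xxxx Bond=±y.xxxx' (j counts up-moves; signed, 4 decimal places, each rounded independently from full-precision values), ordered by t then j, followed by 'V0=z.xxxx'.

(0,0): Delta=-0.2842 Bond=35.5868
V0=11.7159

Risk-neutral probability p* = (R−d)/(u−d) = (1.04−0.85)/(1.16−0.85) = 0.6129.
Payoff layer (t=1): V(1,0)=16.7200, V(1,1)=9.3200
(0,0): S=84.0000. Δ = (V_up−V_dn)/(S_up−S_dn) = (9.3200−16.7200)/(97.4400−71.4000) = -0.2842. V = [p*·9.3200 + (1−p*)·16.7200]/1.04 = 11.7159. B = V − Δ·S = 35.5868.
Root portfolio cost Δ·84+B reproduces V0=11.7159.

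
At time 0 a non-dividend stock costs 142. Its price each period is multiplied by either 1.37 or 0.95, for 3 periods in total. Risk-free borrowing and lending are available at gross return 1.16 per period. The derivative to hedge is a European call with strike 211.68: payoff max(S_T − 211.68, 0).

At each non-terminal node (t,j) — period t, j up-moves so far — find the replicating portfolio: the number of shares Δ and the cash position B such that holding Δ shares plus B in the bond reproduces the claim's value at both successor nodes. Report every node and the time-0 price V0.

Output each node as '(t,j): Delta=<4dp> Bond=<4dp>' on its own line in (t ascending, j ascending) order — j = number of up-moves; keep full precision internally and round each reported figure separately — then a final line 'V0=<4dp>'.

(0,0): Delta=0.6074 Bond=-63.9826
(1,0): Delta=0.3158 Bond=-34.8916
(1,1): Delta=0.8095 Bond=-113.5480
(2,0): Delta=0.0000 Bond=0.0000
(2,1): Delta=0.5348 Bond=-80.9485
(2,2): Delta=1.0000 Bond=-182.4828
V0=22.2623

Since d<R<u, set p* = (R−d)/(u−d) = 0.5000; price each node as the discounted p*-expectation of its children.
Payoff layer (t=3): V(3,0)=0.0000, V(3,1)=0.0000, V(3,2)=41.5138, V(3,3)=153.4521
Node (2,0) S=128.1550: V=(p*·0.0000+(1−p*)·0.0000)/1.16=0.0000; Δ=(0.0000−0.0000)/(175.5724−121.7472)=0.0000; B=V−Δ·S=0.0000
Node (2,1) S=184.8130: V=(p*·41.5138+(1−p*)·0.0000)/1.16=17.8939; Δ=(41.5138−0.0000)/(253.1938−175.5724)=0.5348; B=V−Δ·S=-80.9485
Node (2,2) S=266.5198: V=(p*·153.4521+(1−p*)·41.5138)/1.16=84.0370; Δ=(153.4521−41.5138)/(365.1321−253.1938)=1.0000; B=V−Δ·S=-182.4828
Node (1,0) S=134.9000: V=(p*·17.8939+(1−p*)·0.0000)/1.16=7.7129; Δ=(17.8939−0.0000)/(184.8130−128.1550)=0.3158; B=V−Δ·S=-34.8916
Node (1,1) S=194.5400: V=(p*·84.0370+(1−p*)·17.8939)/1.16=43.9357; Δ=(84.0370−17.8939)/(266.5198−184.8130)=0.8095; B=V−Δ·S=-113.5480
Node (0,0) S=142.0000: V=(p*·43.9357+(1−p*)·7.7129)/1.16=22.2623; Δ=(43.9357−7.7129)/(194.5400−134.9000)=0.6074; B=V−Δ·S=-63.9826
Self-financing check: at every node Δ·S+B equals the discounted successor values.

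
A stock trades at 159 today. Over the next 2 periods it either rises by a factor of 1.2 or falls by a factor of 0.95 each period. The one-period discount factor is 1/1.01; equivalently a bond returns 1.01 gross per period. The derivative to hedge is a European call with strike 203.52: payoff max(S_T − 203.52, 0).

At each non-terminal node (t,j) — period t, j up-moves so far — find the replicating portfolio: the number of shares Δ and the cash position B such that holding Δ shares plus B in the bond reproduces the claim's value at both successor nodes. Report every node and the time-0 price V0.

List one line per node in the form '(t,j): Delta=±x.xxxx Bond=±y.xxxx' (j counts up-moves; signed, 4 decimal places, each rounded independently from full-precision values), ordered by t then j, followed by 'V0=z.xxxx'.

(0,0): Delta=0.1521 Bond=-22.7441
(1,0): Delta=0.0000 Bond=0.0000
(1,1): Delta=0.5333 Bond=-95.7149
V0=1.4365

The replicating-portfolio and risk-neutral prices coincide; use p* = (1.01−0.95)/(1.2−0.95) = 0.2400 for the latter.
Terminal payoffs: V(2,0)=0.0000, V(2,1)=0.0000, V(2,2)=25.4400
(1,0): S=151.0500. Δ = (V_up−V_dn)/(S_up−S_dn) = (0.0000−0.0000)/(181.2600−143.4975) = 0.0000. V = [p*·0.0000 + (1−p*)·0.0000]/1.01 = 0.0000. B = V − Δ·S = 0.0000.
(1,1): S=190.8000. Δ = (V_up−V_dn)/(S_up−S_dn) = (25.4400−0.0000)/(228.9600−181.2600) = 0.5333. V = [p*·25.4400 + (1−p*)·0.0000]/1.01 = 6.0451. B = V − Δ·S = -95.7149.
(0,0): S=159.0000. Δ = (V_up−V_dn)/(S_up−S_dn) = (6.0451−0.0000)/(190.8000−151.0500) = 0.1521. V = [p*·6.0451 + (1−p*)·0.0000]/1.01 = 1.4365. B = V − Δ·S = -22.7441.
Check: Δ(0,0)·S0 + B(0,0) = 1.4365 = V0.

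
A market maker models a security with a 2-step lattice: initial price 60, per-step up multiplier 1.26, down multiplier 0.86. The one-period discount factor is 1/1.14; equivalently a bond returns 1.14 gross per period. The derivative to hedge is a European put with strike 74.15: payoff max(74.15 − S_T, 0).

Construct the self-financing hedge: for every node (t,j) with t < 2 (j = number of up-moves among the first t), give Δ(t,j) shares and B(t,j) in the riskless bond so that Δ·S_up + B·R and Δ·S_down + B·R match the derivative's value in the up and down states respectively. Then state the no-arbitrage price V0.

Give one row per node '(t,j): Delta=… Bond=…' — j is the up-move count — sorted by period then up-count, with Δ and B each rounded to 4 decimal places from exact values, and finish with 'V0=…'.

(0,0): Delta=-0.4600 Bond=32.6142
(1,0): Delta=-1.0000 Bond=65.0439
(1,1): Delta=-0.3021 Bond=25.2387
V0=5.0138

No-arbitrage ⇒ martingale measure with p* = (R−d)/(u−d) = 0.7000.
Payoff layer (t=2): V(2,0)=29.7740, V(2,1)=9.1340, V(2,2)=0.0000
Node (1,0) S=51.6000: V=(p*·9.1340+(1−p*)·29.7740)/1.14=13.4439; Δ=(9.1340−29.7740)/(65.0160−44.3760)=-1.0000; B=V−Δ·S=65.0439
Node (1,1) S=75.6000: V=(p*·0.0000+(1−p*)·9.1340)/1.14=2.4037; Δ=(0.0000−9.1340)/(95.2560−65.0160)=-0.3021; B=V−Δ·S=25.2387
Node (0,0) S=60.0000: V=(p*·2.4037+(1−p*)·13.4439)/1.14=5.0138; Δ=(2.4037−13.4439)/(75.6000−51.6000)=-0.4600; B=V−Δ·S=32.6142
Check: Δ(0,0)·S0 + B(0,0) = 5.0138 = V0.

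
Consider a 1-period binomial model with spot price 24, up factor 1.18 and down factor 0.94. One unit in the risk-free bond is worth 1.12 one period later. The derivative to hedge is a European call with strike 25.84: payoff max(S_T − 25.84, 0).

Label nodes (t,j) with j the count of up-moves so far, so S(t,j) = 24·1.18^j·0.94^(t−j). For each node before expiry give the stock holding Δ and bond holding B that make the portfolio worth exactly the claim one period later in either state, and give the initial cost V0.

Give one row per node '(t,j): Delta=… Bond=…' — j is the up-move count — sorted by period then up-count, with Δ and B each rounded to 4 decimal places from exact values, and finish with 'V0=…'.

(0,0): Delta=0.4306 Bond=-8.6726
V0=1.6607

No-arbitrage ⇒ martingale measure with p* = (R−d)/(u−d) = 0.7500.
Terminal values V(1,·): V(1,0)=0.0000, V(1,1)=2.4800
(0,0): S=24.0000. Δ = (V_up−V_dn)/(S_up−S_dn) = (2.4800−0.0000)/(28.3200−22.5600) = 0.4306. V = [p*·2.4800 + (1−p*)·0.0000]/1.12 = 1.6607. B = V − Δ·S = -8.6726.
The time-0 hedge costs 1.6607, which is the no-arbitrage price.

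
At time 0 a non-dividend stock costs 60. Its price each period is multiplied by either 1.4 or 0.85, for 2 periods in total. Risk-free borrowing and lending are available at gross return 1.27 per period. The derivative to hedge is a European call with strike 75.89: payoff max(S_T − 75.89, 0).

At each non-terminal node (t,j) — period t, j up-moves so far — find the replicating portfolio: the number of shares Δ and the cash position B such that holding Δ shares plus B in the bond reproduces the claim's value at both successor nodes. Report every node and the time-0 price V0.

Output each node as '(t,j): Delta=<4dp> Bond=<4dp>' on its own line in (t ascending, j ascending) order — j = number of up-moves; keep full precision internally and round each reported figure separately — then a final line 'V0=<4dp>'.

Since d<R<u, set p* = (R−d)/(u−d) = 0.7636; price each node as the discounted p*-expectation of its children.
At expiry t=2: V(2,0)=0.0000, V(2,1)=0.0000, V(2,2)=41.7100
(1,0): S=51.0000. Δ = (V_up−V_dn)/(S_up−S_dn) = (0.0000−0.0000)/(71.4000−43.3500) = 0.0000. V = [p*·0.0000 + (1−p*)·0.0000]/1.27 = 0.0000. B = V − Δ·S = 0.0000.
(1,1): S=84.0000. Δ = (V_up−V_dn)/(S_up−S_dn) = (41.7100−0.0000)/(117.6000−71.4000) = 0.9028. V = [p*·41.7100 + (1−p*)·0.0000]/1.27 = 25.0797. B = V − Δ·S = -50.7566.
(0,0): S=60.0000. Δ = (V_up−V_dn)/(S_up−S_dn) = (25.0797−0.0000)/(84.0000−51.0000) = 0.7600. V = [p*·25.0797 + (1−p*)·0.0000]/1.27 = 15.0802. B = V − Δ·S = -30.5194.
The time-0 hedge costs 15.0802, which is the no-arbitrage price.

(0,0): Delta=0.7600 Bond=-30.5194
(1,0): Delta=0.0000 Bond=0.0000
(1,1): Delta=0.9028 Bond=-50.7566
V0=15.0802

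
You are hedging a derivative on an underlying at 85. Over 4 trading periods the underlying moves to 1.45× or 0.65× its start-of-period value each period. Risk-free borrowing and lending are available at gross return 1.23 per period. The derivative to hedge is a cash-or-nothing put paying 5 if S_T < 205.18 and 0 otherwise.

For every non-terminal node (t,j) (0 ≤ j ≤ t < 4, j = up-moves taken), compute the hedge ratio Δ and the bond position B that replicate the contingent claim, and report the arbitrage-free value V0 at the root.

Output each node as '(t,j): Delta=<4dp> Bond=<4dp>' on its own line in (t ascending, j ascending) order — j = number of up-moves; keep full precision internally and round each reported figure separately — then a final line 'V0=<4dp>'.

The replicating-portfolio and risk-neutral prices coincide; use p* = (1.23−0.65)/(1.45−0.65) = 0.7250 for the latter.
Terminal values V(4,·): V(4,0)=5.0000, V(4,1)=5.0000, V(4,2)=5.0000, V(4,3)=5.0000, V(4,4)=0.0000
(3,0): S=23.3431. Δ = (V_up−V_dn)/(S_up−S_dn) = (5.0000−5.0000)/(33.8475−15.1730) = 0.0000. V = [p*·5.0000 + (1−p*)·5.0000]/1.23 = 4.0650. B = V − Δ·S = 4.0650.
(3,1): S=52.0731. Δ = (V_up−V_dn)/(S_up−S_dn) = (5.0000−5.0000)/(75.5060−33.8475) = 0.0000. V = [p*·5.0000 + (1−p*)·5.0000]/1.23 = 4.0650. B = V − Δ·S = 4.0650.
(3,2): S=116.1631. Δ = (V_up−V_dn)/(S_up−S_dn) = (5.0000−5.0000)/(168.4365−75.5060) = 0.0000. V = [p*·5.0000 + (1−p*)·5.0000]/1.23 = 4.0650. B = V − Δ·S = 4.0650.
(3,3): S=259.1331. Δ = (V_up−V_dn)/(S_up−S_dn) = (0.0000−5.0000)/(375.7430−168.4365) = -0.0241. V = [p*·0.0000 + (1−p*)·5.0000]/1.23 = 1.1179. B = V − Δ·S = 7.3679.
(2,0): S=35.9125. Δ = (V_up−V_dn)/(S_up−S_dn) = (4.0650−4.0650)/(52.0731−23.3431) = 0.0000. V = [p*·4.0650 + (1−p*)·4.0650]/1.23 = 3.3049. B = V − Δ·S = 3.3049.
(2,1): S=80.1125. Δ = (V_up−V_dn)/(S_up−S_dn) = (4.0650−4.0650)/(116.1631−52.0731) = 0.0000. V = [p*·4.0650 + (1−p*)·4.0650]/1.23 = 3.3049. B = V − Δ·S = 3.3049.
(2,2): S=178.7125. Δ = (V_up−V_dn)/(S_up−S_dn) = (1.1179−4.0650)/(259.1331−116.1631) = -0.0206. V = [p*·1.1179 + (1−p*)·4.0650]/1.23 = 1.5678. B = V − Δ·S = 5.2517.
(1,0): S=55.2500. Δ = (V_up−V_dn)/(S_up−S_dn) = (3.3049−3.3049)/(80.1125−35.9125) = 0.0000. V = [p*·3.3049 + (1−p*)·3.3049]/1.23 = 2.6869. B = V − Δ·S = 2.6869.
(1,1): S=123.2500. Δ = (V_up−V_dn)/(S_up−S_dn) = (1.5678−3.3049)/(178.7125−80.1125) = -0.0176. V = [p*·1.5678 + (1−p*)·3.3049]/1.23 = 1.6630. B = V − Δ·S = 3.8344.
(0,0): S=85.0000. Δ = (V_up−V_dn)/(S_up−S_dn) = (1.6630−2.6869)/(123.2500−55.2500) = -0.0151. V = [p*·1.6630 + (1−p*)·2.6869]/1.23 = 1.5810. B = V − Δ·S = 2.8609.
Self-financing check: at every node Δ·S+B equals the discounted successor values.

(0,0): Delta=-0.0151 Bond=2.8609
(1,0): Delta=0.0000 Bond=2.6869
(1,1): Delta=-0.0176 Bond=3.8344
(2,0): Delta=0.0000 Bond=3.3049
(2,1): Delta=0.0000 Bond=3.3049
(2,2): Delta=-0.0206 Bond=5.2517
(3,0): Delta=0.0000 Bond=4.0650
(3,1): Delta=0.0000 Bond=4.0650
(3,2): Delta=0.0000 Bond=4.0650
(3,3): Delta=-0.0241 Bond=7.3679
V0=1.5810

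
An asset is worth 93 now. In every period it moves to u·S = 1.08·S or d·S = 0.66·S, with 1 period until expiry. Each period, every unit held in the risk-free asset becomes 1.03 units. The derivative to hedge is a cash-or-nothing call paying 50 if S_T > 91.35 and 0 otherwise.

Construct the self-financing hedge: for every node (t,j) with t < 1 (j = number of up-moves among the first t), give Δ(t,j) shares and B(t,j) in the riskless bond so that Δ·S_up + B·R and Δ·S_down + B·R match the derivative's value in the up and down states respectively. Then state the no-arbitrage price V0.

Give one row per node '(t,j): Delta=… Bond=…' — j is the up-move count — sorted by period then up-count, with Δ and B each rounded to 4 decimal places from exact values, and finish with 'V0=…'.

Risk-neutral probability p* = (R−d)/(u−d) = (1.03−0.66)/(1.08−0.66) = 0.8810.
Payoff layer (t=1): V(1,0)=0.0000, V(1,1)=50.0000
  t=0,j=0: stock 93.0000 → up 100.4400 (V=50.0000), down 61.3800 (V=0.0000). Price 42.7647; hedge Δ=1.2801, bond B=-76.2829.
Check: Δ(0,0)·S0 + B(0,0) = 42.7647 = V0.

(0,0): Delta=1.2801 Bond=-76.2829
V0=42.7647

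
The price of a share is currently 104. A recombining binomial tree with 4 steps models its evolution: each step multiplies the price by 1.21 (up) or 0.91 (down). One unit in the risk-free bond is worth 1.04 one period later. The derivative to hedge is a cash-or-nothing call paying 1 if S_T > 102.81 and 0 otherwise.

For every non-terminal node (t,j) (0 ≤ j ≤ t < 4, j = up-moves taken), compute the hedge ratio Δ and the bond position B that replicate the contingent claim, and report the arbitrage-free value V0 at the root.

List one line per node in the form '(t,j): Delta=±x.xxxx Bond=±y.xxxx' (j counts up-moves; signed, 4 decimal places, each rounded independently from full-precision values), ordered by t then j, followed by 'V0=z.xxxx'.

(0,0): Delta=0.0119 Bond=-0.7400
(1,0): Delta=0.0160 Bond=-1.1574
(1,1): Delta=0.0079 Bond=-0.2624
(2,0): Delta=0.0161 Bond=-1.2153
(2,1): Delta=0.0159 Bond=-1.1886
(2,2): Delta=0.0000 Bond=0.9246
(3,0): Delta=0.0000 Bond=0.0000
(3,1): Delta=0.0320 Bond=-2.9167
(3,2): Delta=0.0000 Bond=0.9615
(3,3): Delta=0.0000 Bond=0.9615
V0=0.4971

Risk-neutral probability p* = (R−d)/(u−d) = (1.04−0.91)/(1.21−0.91) = 0.4333.
At expiry t=4: V(4,0)=0.0000, V(4,1)=0.0000, V(4,2)=1.0000, V(4,3)=1.0000, V(4,4)=1.0000
(3,0): S=78.3714. Δ = (V_up−V_dn)/(S_up−S_dn) = (0.0000−0.0000)/(94.8294−71.3180) = 0.0000. V = [p*·0.0000 + (1−p*)·0.0000]/1.04 = 0.0000. B = V − Δ·S = 0.0000.
(3,1): S=104.2081. Δ = (V_up−V_dn)/(S_up−S_dn) = (1.0000−0.0000)/(126.0918−94.8294) = 0.0320. V = [p*·1.0000 + (1−p*)·0.0000]/1.04 = 0.4167. B = V − Δ·S = -2.9167.
(3,2): S=138.5624. Δ = (V_up−V_dn)/(S_up−S_dn) = (1.0000−1.0000)/(167.6605−126.0918) = 0.0000. V = [p*·1.0000 + (1−p*)·1.0000]/1.04 = 0.9615. B = V − Δ·S = 0.9615.
(3,3): S=184.2423. Δ = (V_up−V_dn)/(S_up−S_dn) = (1.0000−1.0000)/(222.9332−167.6605) = 0.0000. V = [p*·1.0000 + (1−p*)·1.0000]/1.04 = 0.9615. B = V − Δ·S = 0.9615.
(2,0): S=86.1224. Δ = (V_up−V_dn)/(S_up−S_dn) = (0.4167−0.0000)/(104.2081−78.3714) = 0.0161. V = [p*·0.4167 + (1−p*)·0.0000]/1.04 = 0.1736. B = V − Δ·S = -1.2153.
(2,1): S=114.5144. Δ = (V_up−V_dn)/(S_up−S_dn) = (0.9615−0.4167)/(138.5624−104.2081) = 0.0159. V = [p*·0.9615 + (1−p*)·0.4167]/1.04 = 0.6277. B = V − Δ·S = -1.1886.
(2,2): S=152.2664. Δ = (V_up−V_dn)/(S_up−S_dn) = (0.9615−0.9615)/(184.2423−138.5624) = 0.0000. V = [p*·0.9615 + (1−p*)·0.9615]/1.04 = 0.9246. B = V − Δ·S = 0.9246.
(1,0): S=94.6400. Δ = (V_up−V_dn)/(S_up−S_dn) = (0.6277−0.1736)/(114.5144−86.1224) = 0.0160. V = [p*·0.6277 + (1−p*)·0.1736]/1.04 = 0.3561. B = V − Δ·S = -1.1574.
(1,1): S=125.8400. Δ = (V_up−V_dn)/(S_up−S_dn) = (0.9246−0.6277)/(152.2664−114.5144) = 0.0079. V = [p*·0.9246 + (1−p*)·0.6277]/1.04 = 0.7272. B = V − Δ·S = -0.2624.
(0,0): S=104.0000. Δ = (V_up−V_dn)/(S_up−S_dn) = (0.7272−0.3561)/(125.8400−94.6400) = 0.0119. V = [p*·0.7272 + (1−p*)·0.3561]/1.04 = 0.4971. B = V − Δ·S = -0.7400.
Each (Δ,B) replicates both successor values, so the strategy is self-financing and V0 is arbitrage-free.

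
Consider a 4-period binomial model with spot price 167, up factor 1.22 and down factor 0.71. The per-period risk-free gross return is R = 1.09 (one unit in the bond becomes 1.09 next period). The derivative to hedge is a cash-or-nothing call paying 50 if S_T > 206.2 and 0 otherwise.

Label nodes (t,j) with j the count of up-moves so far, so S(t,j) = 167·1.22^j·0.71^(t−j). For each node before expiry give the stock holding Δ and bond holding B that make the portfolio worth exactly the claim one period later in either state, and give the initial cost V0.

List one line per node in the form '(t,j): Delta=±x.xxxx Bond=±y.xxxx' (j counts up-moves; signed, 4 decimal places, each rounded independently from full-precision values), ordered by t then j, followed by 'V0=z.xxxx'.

(0,0): Delta=0.1925 Bond=-6.2828
(1,0): Delta=0.3864 Bond=-29.8405
(1,1): Delta=0.1538 Bond=1.0175
(2,0): Delta=0.0000 Bond=0.0000
(2,1): Delta=0.4633 Bond=-43.6535
(2,2): Delta=0.0922 Bond=16.4226
(3,0): Delta=0.0000 Bond=0.0000
(3,1): Delta=0.0000 Bond=0.0000
(3,2): Delta=0.5555 Bond=-63.8604
(3,3): Delta=0.0000 Bond=45.8716
V0=25.8569

Under the risk-neutral measure, an up-move has probability p* = (R−d)/(u−d) = 0.7451 and values discount at R = 1.09.
Terminal values V(4,·): V(4,0)=0.0000, V(4,1)=0.0000, V(4,2)=0.0000, V(4,3)=50.0000, V(4,4)=50.0000
Node (3,0) S=59.7711: V=(p*·0.0000+(1−p*)·0.0000)/1.09=0.0000; Δ=(0.0000−0.0000)/(72.9208−42.4375)=0.0000; B=V−Δ·S=0.0000
Node (3,1) S=102.7053: V=(p*·0.0000+(1−p*)·0.0000)/1.09=0.0000; Δ=(0.0000−0.0000)/(125.3005−72.9208)=0.0000; B=V−Δ·S=0.0000
Node (3,2) S=176.4796: V=(p*·50.0000+(1−p*)·0.0000)/1.09=34.1788; Δ=(50.0000−0.0000)/(215.3051−125.3005)=0.5555; B=V−Δ·S=-63.8604
Node (3,3) S=303.2466: V=(p*·50.0000+(1−p*)·50.0000)/1.09=45.8716; Δ=(50.0000−50.0000)/(369.9609−215.3051)=0.0000; B=V−Δ·S=45.8716
Node (2,0) S=84.1847: V=(p*·0.0000+(1−p*)·0.0000)/1.09=0.0000; Δ=(0.0000−0.0000)/(102.7053−59.7711)=0.0000; B=V−Δ·S=0.0000
Node (2,1) S=144.6554: V=(p*·34.1788+(1−p*)·0.0000)/1.09=23.3638; Δ=(34.1788−0.0000)/(176.4796−102.7053)=0.4633; B=V−Δ·S=-43.6535
Node (2,2) S=248.5628: V=(p*·45.8716+(1−p*)·34.1788)/1.09=39.3496; Δ=(45.8716−34.1788)/(303.2466−176.4796)=0.0922; B=V−Δ·S=16.4226
Node (1,0) S=118.5700: V=(p*·23.3638+(1−p*)·0.0000)/1.09=15.9710; Δ=(23.3638−0.0000)/(144.6554−84.1847)=0.3864; B=V−Δ·S=-29.8405
Node (1,1) S=203.7400: V=(p*·39.3496+(1−p*)·23.3638)/1.09=32.3622; Δ=(39.3496−23.3638)/(248.5628−144.6554)=0.1538; B=V−Δ·S=1.0175
Node (0,0) S=167.0000: V=(p*·32.3622+(1−p*)·15.9710)/1.09=25.8569; Δ=(32.3622−15.9710)/(203.7400−118.5700)=0.1925; B=V−Δ·S=-6.2828
Each (Δ,B) replicates both successor values, so the strategy is self-financing and V0 is arbitrage-free.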